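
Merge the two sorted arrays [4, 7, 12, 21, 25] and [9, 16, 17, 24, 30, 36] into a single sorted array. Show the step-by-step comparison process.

Merging process:

Compare 4 vs 9: take 4 from left. Merged: [4]
Compare 7 vs 9: take 7 from left. Merged: [4, 7]
Compare 12 vs 9: take 9 from right. Merged: [4, 7, 9]
Compare 12 vs 16: take 12 from left. Merged: [4, 7, 9, 12]
Compare 21 vs 16: take 16 from right. Merged: [4, 7, 9, 12, 16]
Compare 21 vs 17: take 17 from right. Merged: [4, 7, 9, 12, 16, 17]
Compare 21 vs 24: take 21 from left. Merged: [4, 7, 9, 12, 16, 17, 21]
Compare 25 vs 24: take 24 from right. Merged: [4, 7, 9, 12, 16, 17, 21, 24]
Compare 25 vs 30: take 25 from left. Merged: [4, 7, 9, 12, 16, 17, 21, 24, 25]
Append remaining from right: [30, 36]. Merged: [4, 7, 9, 12, 16, 17, 21, 24, 25, 30, 36]

Final merged array: [4, 7, 9, 12, 16, 17, 21, 24, 25, 30, 36]
Total comparisons: 9

The merged array is [4, 7, 9, 12, 16, 17, 21, 24, 25, 30, 36], requiring 9 comparisons. The merge step runs in O(n) time where n is the total number of elements.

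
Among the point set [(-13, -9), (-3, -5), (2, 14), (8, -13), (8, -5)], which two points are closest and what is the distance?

Computing all pairwise distances among 5 points:

d((-13, -9), (-3, -5)) = 10.7703
d((-13, -9), (2, 14)) = 27.4591
d((-13, -9), (8, -13)) = 21.3776
d((-13, -9), (8, -5)) = 21.3776
d((-3, -5), (2, 14)) = 19.6469
d((-3, -5), (8, -13)) = 13.6015
d((-3, -5), (8, -5)) = 11.0
d((2, 14), (8, -13)) = 27.6586
d((2, 14), (8, -5)) = 19.9249
d((8, -13), (8, -5)) = 8.0 <-- minimum

Closest pair: (8, -13) and (8, -5) with distance 8.0

The closest pair is (8, -13) and (8, -5) with Euclidean distance 8.0. For 5 points, brute-force pairwise comparison is shown above. For large n, the divide-and-conquer algorithm (sort by x, recurse on halves, check the dividing strip) achieves O(n log n).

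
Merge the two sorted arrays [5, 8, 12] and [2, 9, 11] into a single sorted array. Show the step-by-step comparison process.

Merging process:

Compare 5 vs 2: take 2 from right. Merged: [2]
Compare 5 vs 9: take 5 from left. Merged: [2, 5]
Compare 8 vs 9: take 8 from left. Merged: [2, 5, 8]
Compare 12 vs 9: take 9 from right. Merged: [2, 5, 8, 9]
Compare 12 vs 11: take 11 from right. Merged: [2, 5, 8, 9, 11]
Append remaining from left: [12]. Merged: [2, 5, 8, 9, 11, 12]

Final merged array: [2, 5, 8, 9, 11, 12]
Total comparisons: 5

The merged array is [2, 5, 8, 9, 11, 12], requiring 5 comparisons. The merge step runs in O(n) time where n is the total number of elements.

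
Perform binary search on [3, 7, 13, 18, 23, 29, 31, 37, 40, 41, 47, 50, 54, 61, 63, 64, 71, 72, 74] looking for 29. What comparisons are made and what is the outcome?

Binary search for 29 in [3, 7, 13, 18, 23, 29, 31, 37, 40, 41, 47, 50, 54, 61, 63, 64, 71, 72, 74]:

lo=0, hi=18, mid=9, arr[mid]=41 -> 41 > 29, search left half
lo=0, hi=8, mid=4, arr[mid]=23 -> 23 < 29, search right half
lo=5, hi=8, mid=6, arr[mid]=31 -> 31 > 29, search left half
lo=5, hi=5, mid=5, arr[mid]=29 -> Found target at index 5!

Binary search finds 29 at index 5 after 4 comparisons. The search repeatedly halves the search space by comparing with the middle element.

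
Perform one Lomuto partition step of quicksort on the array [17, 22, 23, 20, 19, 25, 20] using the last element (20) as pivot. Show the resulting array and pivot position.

Lomuto partition with pivot = 20:

Initial array: [17, 22, 23, 20, 19, 25, 20]

arr[0]=17 <= 20: swap with position 0, array becomes [17, 22, 23, 20, 19, 25, 20]
arr[1]=22 > 20: no swap
arr[2]=23 > 20: no swap
arr[3]=20 <= 20: swap with position 1, array becomes [17, 20, 23, 22, 19, 25, 20]
arr[4]=19 <= 20: swap with position 2, array becomes [17, 20, 19, 22, 23, 25, 20]
arr[5]=25 > 20: no swap

Place pivot at position 3: [17, 20, 19, 20, 23, 25, 22]
Pivot position: 3

After partitioning with pivot 20, the array becomes [17, 20, 19, 20, 23, 25, 22]. The pivot is placed at index 3. All elements to the left of the pivot are <= 20, and all elements to the right are > 20.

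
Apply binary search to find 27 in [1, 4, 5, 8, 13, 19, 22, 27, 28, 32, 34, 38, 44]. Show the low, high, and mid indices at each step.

Binary search for 27 in [1, 4, 5, 8, 13, 19, 22, 27, 28, 32, 34, 38, 44]:

lo=0, hi=12, mid=6, arr[mid]=22 -> 22 < 27, search right half
lo=7, hi=12, mid=9, arr[mid]=32 -> 32 > 27, search left half
lo=7, hi=8, mid=7, arr[mid]=27 -> Found target at index 7!

Binary search finds 27 at index 7 after 3 comparisons. The search repeatedly halves the search space by comparing with the middle element.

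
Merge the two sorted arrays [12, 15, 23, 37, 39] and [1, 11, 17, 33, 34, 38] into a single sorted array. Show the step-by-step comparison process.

Merging process:

Compare 12 vs 1: take 1 from right. Merged: [1]
Compare 12 vs 11: take 11 from right. Merged: [1, 11]
Compare 12 vs 17: take 12 from left. Merged: [1, 11, 12]
Compare 15 vs 17: take 15 from left. Merged: [1, 11, 12, 15]
Compare 23 vs 17: take 17 from right. Merged: [1, 11, 12, 15, 17]
Compare 23 vs 33: take 23 from left. Merged: [1, 11, 12, 15, 17, 23]
Compare 37 vs 33: take 33 from right. Merged: [1, 11, 12, 15, 17, 23, 33]
Compare 37 vs 34: take 34 from right. Merged: [1, 11, 12, 15, 17, 23, 33, 34]
Compare 37 vs 38: take 37 from left. Merged: [1, 11, 12, 15, 17, 23, 33, 34, 37]
Compare 39 vs 38: take 38 from right. Merged: [1, 11, 12, 15, 17, 23, 33, 34, 37, 38]
Append remaining from left: [39]. Merged: [1, 11, 12, 15, 17, 23, 33, 34, 37, 38, 39]

Final merged array: [1, 11, 12, 15, 17, 23, 33, 34, 37, 38, 39]
Total comparisons: 10

The merged array is [1, 11, 12, 15, 17, 23, 33, 34, 37, 38, 39], requiring 10 comparisons. The merge step runs in O(n) time where n is the total number of elements.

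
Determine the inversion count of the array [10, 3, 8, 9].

Finding inversions in [10, 3, 8, 9]:

(0, 1): arr[0]=10 > arr[1]=3
(0, 2): arr[0]=10 > arr[2]=8
(0, 3): arr[0]=10 > arr[3]=9

Total inversions: 3

The array has 3 inversion(s): (0,1), (0,2), (0,3). Each pair (i,j) satisfies i < j and arr[i] > arr[j].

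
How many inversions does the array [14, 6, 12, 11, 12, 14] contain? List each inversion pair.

Finding inversions in [14, 6, 12, 11, 12, 14]:

(0, 1): arr[0]=14 > arr[1]=6
(0, 2): arr[0]=14 > arr[2]=12
(0, 3): arr[0]=14 > arr[3]=11
(0, 4): arr[0]=14 > arr[4]=12
(2, 3): arr[2]=12 > arr[3]=11

Total inversions: 5

The array has 5 inversion(s): (0,1), (0,2), (0,3), (0,4), (2,3). Each pair (i,j) satisfies i < j and arr[i] > arr[j].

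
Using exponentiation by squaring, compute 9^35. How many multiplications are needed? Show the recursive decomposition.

Computing 9^35 by squaring (build up from 9^1; each line after the first costs one multiplication):

9^1 = 9
9^2 = (9^1)^2 = 9^2 = 81
9^4 = (9^2)^2 = 81^2 = 6561
9^8 = (9^4)^2 = 6561^2 = 43046721
9^16 = (9^8)^2 = 43046721^2 = 1853020188851841
9^17 = 9 * 9^16 = 9 * 1853020188851841 = 16677181699666569
9^34 = (9^17)^2 = 16677181699666569^2 = 278128389443693511257285776231761
9^35 = 9 * 9^34 = 9 * 278128389443693511257285776231761 = 2503155504993241601315571986085849

Result: 2503155504993241601315571986085849
Multiplications needed: 7 (7 lines after 9^1)

9^35 = 2503155504993241601315571986085849. Using exponentiation by squaring, this requires 7 multiplications. The key idea: if the exponent is even, square the half-power; if odd, multiply by the base once.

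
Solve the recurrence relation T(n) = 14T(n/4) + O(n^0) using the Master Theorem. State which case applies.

Master Theorem for T(n) = 14T(n/4) + O(n^0):

a = 14, b = 4, c = 0
log_b(a) = log_4(14) = 1.9037

Case 1: c = 0 < log_4(14) = 1.9037
T(n) = O(n^(log_4 14))

For T(n) = 14T(n/4) + O(n^0): log_4(14) = 1.9037. This is Case 1 of the Master Theorem (c < log_b(a), work dominated by leaves), giving O(n^(log_4 14)).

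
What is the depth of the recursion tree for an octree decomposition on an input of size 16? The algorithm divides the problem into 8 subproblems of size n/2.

For divide and conquer with division factor 2:

Problem sizes at each level:
Level 0: 16
Level 1: 8
Level 2: 4
Level 3: 2
Level 4: 1

The root is level 0 and the size-1 base case is level 4 (the tree spans levels 0 through 4, i.e. 5 levels counting the root), so the depth is the number of divisions: log_2(16) = 4

The recursion tree depth is log_2(16) = 4. At each level, the problem size is divided by 2, so it takes 4 divisions to reduce to a base case of size 1. The algorithm makes 8 recursive calls at each level.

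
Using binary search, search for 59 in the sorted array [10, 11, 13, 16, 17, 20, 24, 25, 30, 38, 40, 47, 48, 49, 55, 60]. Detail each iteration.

Binary search for 59 in [10, 11, 13, 16, 17, 20, 24, 25, 30, 38, 40, 47, 48, 49, 55, 60]:

lo=0, hi=15, mid=7, arr[mid]=25 -> 25 < 59, search right half
lo=8, hi=15, mid=11, arr[mid]=47 -> 47 < 59, search right half
lo=12, hi=15, mid=13, arr[mid]=49 -> 49 < 59, search right half
lo=14, hi=15, mid=14, arr[mid]=55 -> 55 < 59, search right half
lo=15, hi=15, mid=15, arr[mid]=60 -> 60 > 59, search left half
lo=15 > hi=14, target 59 not found

Binary search determines that 59 is not in the array after 5 comparisons. The search space was exhausted without finding the target.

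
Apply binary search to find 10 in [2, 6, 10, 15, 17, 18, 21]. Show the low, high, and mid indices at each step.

Binary search for 10 in [2, 6, 10, 15, 17, 18, 21]:

lo=0, hi=6, mid=3, arr[mid]=15 -> 15 > 10, search left half
lo=0, hi=2, mid=1, arr[mid]=6 -> 6 < 10, search right half
lo=2, hi=2, mid=2, arr[mid]=10 -> Found target at index 2!

Binary search finds 10 at index 2 after 3 comparisons. The search repeatedly halves the search space by comparing with the middle element.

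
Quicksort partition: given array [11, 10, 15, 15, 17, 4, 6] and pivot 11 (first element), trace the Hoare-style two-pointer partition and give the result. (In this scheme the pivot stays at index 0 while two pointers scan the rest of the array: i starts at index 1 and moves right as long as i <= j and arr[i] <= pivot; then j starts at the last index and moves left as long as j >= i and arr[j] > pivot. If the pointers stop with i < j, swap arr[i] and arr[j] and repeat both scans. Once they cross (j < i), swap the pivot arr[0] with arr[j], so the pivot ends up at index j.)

Hoare-style two-pointer partition with pivot = 11:

Initial array: [11, 10, 15, 15, 17, 4, 6]

Pointers start at i = 1, j = 6.
i stops at index 2 (arr[2]=15 > 11), j stops at index 6 (arr[6]=6 <= 11): swap arr[2] and arr[6], array becomes [11, 10, 6, 15, 17, 4, 15]
i stops at index 3 (arr[3]=15 > 11), j stops at index 5 (arr[5]=4 <= 11): swap arr[3] and arr[5], array becomes [11, 10, 6, 4, 17, 15, 15]
i ends at 4, j ends at 3: the pointers have crossed (j < i), so scanning stops.

Swap pivot arr[0] with arr[3] to place pivot at position 3: [4, 10, 6, 11, 17, 15, 15]
Pivot position: 3

After partitioning with pivot 11, the array becomes [4, 10, 6, 11, 17, 15, 15]. The pivot is placed at index 3. All elements to the left of the pivot are <= 11, and all elements to the right are > 11.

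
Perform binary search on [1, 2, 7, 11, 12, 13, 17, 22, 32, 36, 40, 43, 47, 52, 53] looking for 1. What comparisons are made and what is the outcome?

Binary search for 1 in [1, 2, 7, 11, 12, 13, 17, 22, 32, 36, 40, 43, 47, 52, 53]:

lo=0, hi=14, mid=7, arr[mid]=22 -> 22 > 1, search left half
lo=0, hi=6, mid=3, arr[mid]=11 -> 11 > 1, search left half
lo=0, hi=2, mid=1, arr[mid]=2 -> 2 > 1, search left half
lo=0, hi=0, mid=0, arr[mid]=1 -> Found target at index 0!

Binary search finds 1 at index 0 after 4 comparisons. The search repeatedly halves the search space by comparing with the middle element.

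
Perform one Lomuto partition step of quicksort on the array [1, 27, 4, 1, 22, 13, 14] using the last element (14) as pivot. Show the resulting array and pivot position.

Lomuto partition with pivot = 14:

Initial array: [1, 27, 4, 1, 22, 13, 14]

arr[0]=1 <= 14: swap with position 0, array becomes [1, 27, 4, 1, 22, 13, 14]
arr[1]=27 > 14: no swap
arr[2]=4 <= 14: swap with position 1, array becomes [1, 4, 27, 1, 22, 13, 14]
arr[3]=1 <= 14: swap with position 2, array becomes [1, 4, 1, 27, 22, 13, 14]
arr[4]=22 > 14: no swap
arr[5]=13 <= 14: swap with position 3, array becomes [1, 4, 1, 13, 22, 27, 14]

Place pivot at position 4: [1, 4, 1, 13, 14, 27, 22]
Pivot position: 4

After partitioning with pivot 14, the array becomes [1, 4, 1, 13, 14, 27, 22]. The pivot is placed at index 4. All elements to the left of the pivot are <= 14, and all elements to the right are > 14.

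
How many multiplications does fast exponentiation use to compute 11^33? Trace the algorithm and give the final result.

Computing 11^33 by squaring (build up from 11^1; each line after the first costs one multiplication):

11^1 = 11
11^2 = (11^1)^2 = 11^2 = 121
11^4 = (11^2)^2 = 121^2 = 14641
11^8 = (11^4)^2 = 14641^2 = 214358881
11^16 = (11^8)^2 = 214358881^2 = 45949729863572161
11^32 = (11^16)^2 = 45949729863572161^2 = 2111377674535255285545615254209921
11^33 = 11 * 11^32 = 11 * 2111377674535255285545615254209921 = 23225154419887808141001767796309131

Result: 23225154419887808141001767796309131
Multiplications needed: 6 (6 lines after 11^1)

11^33 = 23225154419887808141001767796309131. Using exponentiation by squaring, this requires 6 multiplications. The key idea: if the exponent is even, square the half-power; if odd, multiply by the base once.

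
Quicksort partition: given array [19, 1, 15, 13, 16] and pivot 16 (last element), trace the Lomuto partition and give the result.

Lomuto partition with pivot = 16:

Initial array: [19, 1, 15, 13, 16]

arr[0]=19 > 16: no swap
arr[1]=1 <= 16: swap with position 0, array becomes [1, 19, 15, 13, 16]
arr[2]=15 <= 16: swap with position 1, array becomes [1, 15, 19, 13, 16]
arr[3]=13 <= 16: swap with position 2, array becomes [1, 15, 13, 19, 16]

Place pivot at position 3: [1, 15, 13, 16, 19]
Pivot position: 3

After partitioning with pivot 16, the array becomes [1, 15, 13, 16, 19]. The pivot is placed at index 3. All elements to the left of the pivot are <= 16, and all elements to the right are > 16.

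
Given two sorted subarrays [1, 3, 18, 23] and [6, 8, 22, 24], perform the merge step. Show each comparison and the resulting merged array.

Merging process:

Compare 1 vs 6: take 1 from left. Merged: [1]
Compare 3 vs 6: take 3 from left. Merged: [1, 3]
Compare 18 vs 6: take 6 from right. Merged: [1, 3, 6]
Compare 18 vs 8: take 8 from right. Merged: [1, 3, 6, 8]
Compare 18 vs 22: take 18 from left. Merged: [1, 3, 6, 8, 18]
Compare 23 vs 22: take 22 from right. Merged: [1, 3, 6, 8, 18, 22]
Compare 23 vs 24: take 23 from left. Merged: [1, 3, 6, 8, 18, 22, 23]
Append remaining from right: [24]. Merged: [1, 3, 6, 8, 18, 22, 23, 24]

Final merged array: [1, 3, 6, 8, 18, 22, 23, 24]
Total comparisons: 7

The merged array is [1, 3, 6, 8, 18, 22, 23, 24], requiring 7 comparisons. The merge step runs in O(n) time where n is the total number of elements.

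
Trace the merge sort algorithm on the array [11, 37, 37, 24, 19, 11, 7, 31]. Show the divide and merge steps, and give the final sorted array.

Merge sort trace:

Split: [11, 37, 37, 24, 19, 11, 7, 31] -> [11, 37, 37, 24] and [19, 11, 7, 31]
  Split: [11, 37, 37, 24] -> [11, 37] and [37, 24]
    Split: [11, 37] -> [11] and [37]
    Merge: [11] + [37] -> [11, 37]
    Split: [37, 24] -> [37] and [24]
    Merge: [37] + [24] -> [24, 37]
  Merge: [11, 37] + [24, 37] -> [11, 24, 37, 37]
  Split: [19, 11, 7, 31] -> [19, 11] and [7, 31]
    Split: [19, 11] -> [19] and [11]
    Merge: [19] + [11] -> [11, 19]
    Split: [7, 31] -> [7] and [31]
    Merge: [7] + [31] -> [7, 31]
  Merge: [11, 19] + [7, 31] -> [7, 11, 19, 31]
Merge: [11, 24, 37, 37] + [7, 11, 19, 31] -> [7, 11, 11, 19, 24, 31, 37, 37]

Final sorted array: [7, 11, 11, 19, 24, 31, 37, 37]

The merge sort proceeds by recursively splitting the array and merging sorted halves.
After all merges, the sorted array is [7, 11, 11, 19, 24, 31, 37, 37].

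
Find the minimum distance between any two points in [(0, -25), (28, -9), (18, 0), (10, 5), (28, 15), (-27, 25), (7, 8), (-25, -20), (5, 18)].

Computing all pairwise distances among 9 points:

d((0, -25), (28, -9)) = 32.249
d((0, -25), (18, 0)) = 30.8058
d((0, -25), (10, 5)) = 31.6228
d((0, -25), (28, 15)) = 48.8262
d((0, -25), (-27, 25)) = 56.8243
d((0, -25), (7, 8)) = 33.7343
d((0, -25), (-25, -20)) = 25.4951
d((0, -25), (5, 18)) = 43.2897
d((28, -9), (18, 0)) = 13.4536
d((28, -9), (10, 5)) = 22.8035
d((28, -9), (28, 15)) = 24.0
d((28, -9), (-27, 25)) = 64.6607
d((28, -9), (7, 8)) = 27.0185
d((28, -9), (-25, -20)) = 54.1295
d((28, -9), (5, 18)) = 35.4683
d((18, 0), (10, 5)) = 9.434
d((18, 0), (28, 15)) = 18.0278
d((18, 0), (-27, 25)) = 51.4782
d((18, 0), (7, 8)) = 13.6015
d((18, 0), (-25, -20)) = 47.4236
d((18, 0), (5, 18)) = 22.2036
d((10, 5), (28, 15)) = 20.5913
d((10, 5), (-27, 25)) = 42.0595
d((10, 5), (7, 8)) = 4.2426 <-- minimum
d((10, 5), (-25, -20)) = 43.0116
d((10, 5), (5, 18)) = 13.9284
d((28, 15), (-27, 25)) = 55.9017
d((28, 15), (7, 8)) = 22.1359
d((28, 15), (-25, -20)) = 63.5138
d((28, 15), (5, 18)) = 23.1948
d((-27, 25), (7, 8)) = 38.0132
d((-27, 25), (-25, -20)) = 45.0444
d((-27, 25), (5, 18)) = 32.7567
d((7, 8), (-25, -20)) = 42.5206
d((7, 8), (5, 18)) = 10.198
d((-25, -20), (5, 18)) = 48.4149

Closest pair: (10, 5) and (7, 8) with distance 4.2426

The closest pair is (10, 5) and (7, 8) with Euclidean distance 4.2426. For 9 points, brute-force pairwise comparison is shown above. For large n, the divide-and-conquer algorithm (sort by x, recurse on halves, check the dividing strip) achieves O(n log n).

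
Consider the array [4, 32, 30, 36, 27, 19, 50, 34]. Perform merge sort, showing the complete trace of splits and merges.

Merge sort trace:

Split: [4, 32, 30, 36, 27, 19, 50, 34] -> [4, 32, 30, 36] and [27, 19, 50, 34]
  Split: [4, 32, 30, 36] -> [4, 32] and [30, 36]
    Split: [4, 32] -> [4] and [32]
    Merge: [4] + [32] -> [4, 32]
    Split: [30, 36] -> [30] and [36]
    Merge: [30] + [36] -> [30, 36]
  Merge: [4, 32] + [30, 36] -> [4, 30, 32, 36]
  Split: [27, 19, 50, 34] -> [27, 19] and [50, 34]
    Split: [27, 19] -> [27] and [19]
    Merge: [27] + [19] -> [19, 27]
    Split: [50, 34] -> [50] and [34]
    Merge: [50] + [34] -> [34, 50]
  Merge: [19, 27] + [34, 50] -> [19, 27, 34, 50]
Merge: [4, 30, 32, 36] + [19, 27, 34, 50] -> [4, 19, 27, 30, 32, 34, 36, 50]

Final sorted array: [4, 19, 27, 30, 32, 34, 36, 50]

The merge sort proceeds by recursively splitting the array and merging sorted halves.
After all merges, the sorted array is [4, 19, 27, 30, 32, 34, 36, 50].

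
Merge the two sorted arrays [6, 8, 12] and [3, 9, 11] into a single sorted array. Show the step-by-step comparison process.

Merging process:

Compare 6 vs 3: take 3 from right. Merged: [3]
Compare 6 vs 9: take 6 from left. Merged: [3, 6]
Compare 8 vs 9: take 8 from left. Merged: [3, 6, 8]
Compare 12 vs 9: take 9 from right. Merged: [3, 6, 8, 9]
Compare 12 vs 11: take 11 from right. Merged: [3, 6, 8, 9, 11]
Append remaining from left: [12]. Merged: [3, 6, 8, 9, 11, 12]

Final merged array: [3, 6, 8, 9, 11, 12]
Total comparisons: 5

The merged array is [3, 6, 8, 9, 11, 12], requiring 5 comparisons. The merge step runs in O(n) time where n is the total number of elements.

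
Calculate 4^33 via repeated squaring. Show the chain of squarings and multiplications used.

Computing 4^33 by squaring (build up from 4^1; each line after the first costs one multiplication):

4^1 = 4
4^2 = (4^1)^2 = 4^2 = 16
4^4 = (4^2)^2 = 16^2 = 256
4^8 = (4^4)^2 = 256^2 = 65536
4^16 = (4^8)^2 = 65536^2 = 4294967296
4^32 = (4^16)^2 = 4294967296^2 = 18446744073709551616
4^33 = 4 * 4^32 = 4 * 18446744073709551616 = 73786976294838206464

Result: 73786976294838206464
Multiplications needed: 6 (6 lines after 4^1)

4^33 = 73786976294838206464. Using exponentiation by squaring, this requires 6 multiplications. The key idea: if the exponent is even, square the half-power; if odd, multiply by the base once.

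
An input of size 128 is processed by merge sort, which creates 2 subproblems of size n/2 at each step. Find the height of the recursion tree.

For divide and conquer with division factor 2:

Problem sizes at each level:
Level 0: 128
Level 1: 64
Level 2: 32
Level 3: 16
Level 4: 8
Level 5: 4
Level 6: 2
Level 7: 1

The root is level 0 and the size-1 base case is level 7 (the tree spans levels 0 through 7, i.e. 8 levels counting the root), so the depth is the number of divisions: log_2(128) = 7

The recursion tree depth is log_2(128) = 7. At each level, the problem size is divided by 2, so it takes 7 divisions to reduce to a base case of size 1. The algorithm makes 2 recursive calls at each level.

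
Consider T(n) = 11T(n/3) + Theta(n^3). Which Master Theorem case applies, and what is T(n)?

Master Theorem for T(n) = 11T(n/3) + O(n^3):

a = 11, b = 3, c = 3
log_b(a) = log_3(11) = 2.1827

Case 3: c = 3 > log_3(11) = 2.1827
T(n) = O(n^3) = O(n^3)

For T(n) = 11T(n/3) + O(n^3): log_3(11) = 2.1827. This is Case 3 of the Master Theorem (c > log_b(a), work dominated by root), giving O(n^3).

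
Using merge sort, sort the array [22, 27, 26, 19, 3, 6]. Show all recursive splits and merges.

Merge sort trace:

Split: [22, 27, 26, 19, 3, 6] -> [22, 27, 26] and [19, 3, 6]
  Split: [22, 27, 26] -> [22] and [27, 26]
    Split: [27, 26] -> [27] and [26]
    Merge: [27] + [26] -> [26, 27]
  Merge: [22] + [26, 27] -> [22, 26, 27]
  Split: [19, 3, 6] -> [19] and [3, 6]
    Split: [3, 6] -> [3] and [6]
    Merge: [3] + [6] -> [3, 6]
  Merge: [19] + [3, 6] -> [3, 6, 19]
Merge: [22, 26, 27] + [3, 6, 19] -> [3, 6, 19, 22, 26, 27]

Final sorted array: [3, 6, 19, 22, 26, 27]

The merge sort proceeds by recursively splitting the array and merging sorted halves.
After all merges, the sorted array is [3, 6, 19, 22, 26, 27].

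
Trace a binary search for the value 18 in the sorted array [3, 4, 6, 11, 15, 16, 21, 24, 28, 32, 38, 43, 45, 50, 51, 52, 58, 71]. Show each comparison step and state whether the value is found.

Binary search for 18 in [3, 4, 6, 11, 15, 16, 21, 24, 28, 32, 38, 43, 45, 50, 51, 52, 58, 71]:

lo=0, hi=17, mid=8, arr[mid]=28 -> 28 > 18, search left half
lo=0, hi=7, mid=3, arr[mid]=11 -> 11 < 18, search right half
lo=4, hi=7, mid=5, arr[mid]=16 -> 16 < 18, search right half
lo=6, hi=7, mid=6, arr[mid]=21 -> 21 > 18, search left half
lo=6 > hi=5, target 18 not found

Binary search determines that 18 is not in the array after 4 comparisons. The search space was exhausted without finding the target.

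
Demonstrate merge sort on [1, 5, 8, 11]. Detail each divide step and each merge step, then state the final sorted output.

Merge sort trace:

Split: [1, 5, 8, 11] -> [1, 5] and [8, 11]
  Split: [1, 5] -> [1] and [5]
  Merge: [1] + [5] -> [1, 5]
  Split: [8, 11] -> [8] and [11]
  Merge: [8] + [11] -> [8, 11]
Merge: [1, 5] + [8, 11] -> [1, 5, 8, 11]

Final sorted array: [1, 5, 8, 11]

The merge sort proceeds by recursively splitting the array and merging sorted halves.
After all merges, the sorted array is [1, 5, 8, 11].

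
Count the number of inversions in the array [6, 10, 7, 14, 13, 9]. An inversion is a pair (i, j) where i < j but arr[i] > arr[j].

Finding inversions in [6, 10, 7, 14, 13, 9]:

(1, 2): arr[1]=10 > arr[2]=7
(1, 5): arr[1]=10 > arr[5]=9
(3, 4): arr[3]=14 > arr[4]=13
(3, 5): arr[3]=14 > arr[5]=9
(4, 5): arr[4]=13 > arr[5]=9

Total inversions: 5

The array has 5 inversion(s): (1,2), (1,5), (3,4), (3,5), (4,5). Each pair (i,j) satisfies i < j and arr[i] > arr[j].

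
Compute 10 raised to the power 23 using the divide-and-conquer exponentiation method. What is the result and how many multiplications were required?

Computing 10^23 by squaring (build up from 10^1; each line after the first costs one multiplication):

10^1 = 10
10^2 = (10^1)^2 = 10^2 = 100
10^4 = (10^2)^2 = 100^2 = 10000
10^5 = 10 * 10^4 = 10 * 10000 = 100000
10^10 = (10^5)^2 = 100000^2 = 10000000000
10^11 = 10 * 10^10 = 10 * 10000000000 = 100000000000
10^22 = (10^11)^2 = 100000000000^2 = 10000000000000000000000
10^23 = 10 * 10^22 = 10 * 10000000000000000000000 = 100000000000000000000000

Result: 100000000000000000000000
Multiplications needed: 7 (7 lines after 10^1)

10^23 = 100000000000000000000000. Using exponentiation by squaring, this requires 7 multiplications. The key idea: if the exponent is even, square the half-power; if odd, multiply by the base once.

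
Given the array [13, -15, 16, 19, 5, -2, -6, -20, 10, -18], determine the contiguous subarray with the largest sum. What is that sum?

Using Kadane's algorithm on [13, -15, 16, 19, 5, -2, -6, -20, 10, -18]:

Scanning through the array:
Position 1 (value -15): max_ending_here = -2, max_so_far = 13
Position 2 (value 16): max_ending_here = 16, max_so_far = 16
Position 3 (value 19): max_ending_here = 35, max_so_far = 35
Position 4 (value 5): max_ending_here = 40, max_so_far = 40
Position 5 (value -2): max_ending_here = 38, max_so_far = 40
Position 6 (value -6): max_ending_here = 32, max_so_far = 40
Position 7 (value -20): max_ending_here = 12, max_so_far = 40
Position 8 (value 10): max_ending_here = 22, max_so_far = 40
Position 9 (value -18): max_ending_here = 4, max_so_far = 40

Maximum subarray: [16, 19, 5]
Maximum sum: 40

The maximum subarray is [16, 19, 5] with sum 40. This subarray runs from index 2 to index 4.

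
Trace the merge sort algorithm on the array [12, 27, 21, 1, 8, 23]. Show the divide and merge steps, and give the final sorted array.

Merge sort trace:

Split: [12, 27, 21, 1, 8, 23] -> [12, 27, 21] and [1, 8, 23]
  Split: [12, 27, 21] -> [12] and [27, 21]
    Split: [27, 21] -> [27] and [21]
    Merge: [27] + [21] -> [21, 27]
  Merge: [12] + [21, 27] -> [12, 21, 27]
  Split: [1, 8, 23] -> [1] and [8, 23]
    Split: [8, 23] -> [8] and [23]
    Merge: [8] + [23] -> [8, 23]
  Merge: [1] + [8, 23] -> [1, 8, 23]
Merge: [12, 21, 27] + [1, 8, 23] -> [1, 8, 12, 21, 23, 27]

Final sorted array: [1, 8, 12, 21, 23, 27]

The merge sort proceeds by recursively splitting the array and merging sorted halves.
After all merges, the sorted array is [1, 8, 12, 21, 23, 27].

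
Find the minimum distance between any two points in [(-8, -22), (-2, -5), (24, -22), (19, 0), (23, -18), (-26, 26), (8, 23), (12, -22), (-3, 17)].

Computing all pairwise distances among 9 points:

d((-8, -22), (-2, -5)) = 18.0278
d((-8, -22), (24, -22)) = 32.0
d((-8, -22), (19, 0)) = 34.8281
d((-8, -22), (23, -18)) = 31.257
d((-8, -22), (-26, 26)) = 51.264
d((-8, -22), (8, 23)) = 47.7598
d((-8, -22), (12, -22)) = 20.0
d((-8, -22), (-3, 17)) = 39.3192
d((-2, -5), (24, -22)) = 31.0644
d((-2, -5), (19, 0)) = 21.587
d((-2, -5), (23, -18)) = 28.178
d((-2, -5), (-26, 26)) = 39.2046
d((-2, -5), (8, 23)) = 29.7321
d((-2, -5), (12, -22)) = 22.0227
d((-2, -5), (-3, 17)) = 22.0227
d((24, -22), (19, 0)) = 22.561
d((24, -22), (23, -18)) = 4.1231 <-- minimum
d((24, -22), (-26, 26)) = 69.3109
d((24, -22), (8, 23)) = 47.7598
d((24, -22), (12, -22)) = 12.0
d((24, -22), (-3, 17)) = 47.4342
d((19, 0), (23, -18)) = 18.4391
d((19, 0), (-26, 26)) = 51.9711
d((19, 0), (8, 23)) = 25.4951
d((19, 0), (12, -22)) = 23.0868
d((19, 0), (-3, 17)) = 27.8029
d((23, -18), (-26, 26)) = 65.8559
d((23, -18), (8, 23)) = 43.6578
d((23, -18), (12, -22)) = 11.7047
d((23, -18), (-3, 17)) = 43.6005
d((-26, 26), (8, 23)) = 34.1321
d((-26, 26), (12, -22)) = 61.2209
d((-26, 26), (-3, 17)) = 24.6982
d((8, 23), (12, -22)) = 45.1774
d((8, 23), (-3, 17)) = 12.53
d((12, -22), (-3, 17)) = 41.7852

Closest pair: (24, -22) and (23, -18) with distance 4.1231

The closest pair is (24, -22) and (23, -18) with Euclidean distance 4.1231. For 9 points, brute-force pairwise comparison is shown above. For large n, the divide-and-conquer algorithm (sort by x, recurse on halves, check the dividing strip) achieves O(n log n).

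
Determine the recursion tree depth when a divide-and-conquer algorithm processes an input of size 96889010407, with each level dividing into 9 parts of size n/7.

For divide and conquer with division factor 7:

Problem sizes at each level:
Level 0: 96889010407
Level 1: 13841287201
Level 2: 1977326743
Level 3: 282475249
Level 4: 40353607
Level 5: 5764801
Level 6: 823543
Level 7: 117649
Level 8: 16807
Level 9: 2401
Level 10: 343
Level 11: 49
Level 12: 7
Level 13: 1

The root is level 0 and the size-1 base case is level 13 (the tree spans levels 0 through 13, i.e. 14 levels counting the root), so the depth is the number of divisions: log_7(96889010407) = 13

The recursion tree depth is log_7(96889010407) = 13. At each level, the problem size is divided by 7, so it takes 13 divisions to reduce to a base case of size 1. The algorithm makes 9 recursive calls at each level.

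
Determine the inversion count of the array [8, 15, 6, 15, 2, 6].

Finding inversions in [8, 15, 6, 15, 2, 6]:

(0, 2): arr[0]=8 > arr[2]=6
(0, 4): arr[0]=8 > arr[4]=2
(0, 5): arr[0]=8 > arr[5]=6
(1, 2): arr[1]=15 > arr[2]=6
(1, 4): arr[1]=15 > arr[4]=2
(1, 5): arr[1]=15 > arr[5]=6
(2, 4): arr[2]=6 > arr[4]=2
(3, 4): arr[3]=15 > arr[4]=2
(3, 5): arr[3]=15 > arr[5]=6

Total inversions: 9

The array has 9 inversion(s): (0,2), (0,4), (0,5), (1,2), (1,4), (1,5), (2,4), (3,4), (3,5). Each pair (i,j) satisfies i < j and arr[i] > arr[j].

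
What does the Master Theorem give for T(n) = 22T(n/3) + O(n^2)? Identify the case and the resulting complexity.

Master Theorem for T(n) = 22T(n/3) + O(n^2):

a = 22, b = 3, c = 2
log_b(a) = log_3(22) = 2.8136

Case 1: c = 2 < log_3(22) = 2.8136
T(n) = O(n^(log_3 22))

For T(n) = 22T(n/3) + O(n^2): log_3(22) = 2.8136. This is Case 1 of the Master Theorem (c < log_b(a), work dominated by leaves), giving O(n^(log_3 22)).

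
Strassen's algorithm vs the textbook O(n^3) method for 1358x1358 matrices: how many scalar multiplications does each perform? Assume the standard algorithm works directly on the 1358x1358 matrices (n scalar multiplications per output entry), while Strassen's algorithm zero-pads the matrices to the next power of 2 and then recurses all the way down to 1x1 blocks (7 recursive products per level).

Matrix multiplication for 1358x1358 matrices:

Strassen's algorithm requires power-of-2 dimensions. Pad 1358x1358 to 2048x2048 (next power of 2).

Standard algorithm: 1358^3 = 2504374712 multiplications
Strassen's algorithm: 7^(log2(2048)) = 7^11 = 1977326743 multiplications
Savings: 2504374712 - 1977326743 = 527047969 multiplications

Standard: 2504374712 multiplications (1358^3). Strassen: 1977326743 multiplications (7^11, after padding to 2048x2048). Strassen reduces 8 recursive multiplications to 7 at each level.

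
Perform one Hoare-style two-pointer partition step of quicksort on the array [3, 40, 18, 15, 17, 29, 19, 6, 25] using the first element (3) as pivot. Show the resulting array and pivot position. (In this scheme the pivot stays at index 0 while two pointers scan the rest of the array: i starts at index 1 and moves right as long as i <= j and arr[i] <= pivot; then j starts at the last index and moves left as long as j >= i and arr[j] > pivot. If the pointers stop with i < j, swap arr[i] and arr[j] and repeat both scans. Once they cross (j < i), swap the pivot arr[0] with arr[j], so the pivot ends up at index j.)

Hoare-style two-pointer partition with pivot = 3:

Initial array: [3, 40, 18, 15, 17, 29, 19, 6, 25]

Pointers start at i = 1, j = 8.
i ends at 1, j ends at 0: the pointers have crossed (j < i), so scanning stops.

j = 0, so swapping arr[0] with arr[j] leaves the pivot at position 0: [3, 40, 18, 15, 17, 29, 19, 6, 25]
Pivot position: 0

After partitioning with pivot 3, the array becomes [3, 40, 18, 15, 17, 29, 19, 6, 25]. The pivot is placed at index 0. All elements to the left of the pivot are <= 3, and all elements to the right are > 3.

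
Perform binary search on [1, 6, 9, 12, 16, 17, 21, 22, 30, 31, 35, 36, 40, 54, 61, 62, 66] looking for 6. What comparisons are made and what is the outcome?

Binary search for 6 in [1, 6, 9, 12, 16, 17, 21, 22, 30, 31, 35, 36, 40, 54, 61, 62, 66]:

lo=0, hi=16, mid=8, arr[mid]=30 -> 30 > 6, search left half
lo=0, hi=7, mid=3, arr[mid]=12 -> 12 > 6, search left half
lo=0, hi=2, mid=1, arr[mid]=6 -> Found target at index 1!

Binary search finds 6 at index 1 after 3 comparisons. The search repeatedly halves the search space by comparing with the middle element.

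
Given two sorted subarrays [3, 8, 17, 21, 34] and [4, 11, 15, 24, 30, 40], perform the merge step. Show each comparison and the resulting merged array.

Merging process:

Compare 3 vs 4: take 3 from left. Merged: [3]
Compare 8 vs 4: take 4 from right. Merged: [3, 4]
Compare 8 vs 11: take 8 from left. Merged: [3, 4, 8]
Compare 17 vs 11: take 11 from right. Merged: [3, 4, 8, 11]
Compare 17 vs 15: take 15 from right. Merged: [3, 4, 8, 11, 15]
Compare 17 vs 24: take 17 from left. Merged: [3, 4, 8, 11, 15, 17]
Compare 21 vs 24: take 21 from left. Merged: [3, 4, 8, 11, 15, 17, 21]
Compare 34 vs 24: take 24 from right. Merged: [3, 4, 8, 11, 15, 17, 21, 24]
Compare 34 vs 30: take 30 from right. Merged: [3, 4, 8, 11, 15, 17, 21, 24, 30]
Compare 34 vs 40: take 34 from left. Merged: [3, 4, 8, 11, 15, 17, 21, 24, 30, 34]
Append remaining from right: [40]. Merged: [3, 4, 8, 11, 15, 17, 21, 24, 30, 34, 40]

Final merged array: [3, 4, 8, 11, 15, 17, 21, 24, 30, 34, 40]
Total comparisons: 10

The merged array is [3, 4, 8, 11, 15, 17, 21, 24, 30, 34, 40], requiring 10 comparisons. The merge step runs in O(n) time where n is the total number of elements.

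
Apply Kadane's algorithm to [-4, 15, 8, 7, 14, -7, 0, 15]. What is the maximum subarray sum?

Using Kadane's algorithm on [-4, 15, 8, 7, 14, -7, 0, 15]:

Scanning through the array:
Position 1 (value 15): max_ending_here = 15, max_so_far = 15
Position 2 (value 8): max_ending_here = 23, max_so_far = 23
Position 3 (value 7): max_ending_here = 30, max_so_far = 30
Position 4 (value 14): max_ending_here = 44, max_so_far = 44
Position 5 (value -7): max_ending_here = 37, max_so_far = 44
Position 6 (value 0): max_ending_here = 37, max_so_far = 44
Position 7 (value 15): max_ending_here = 52, max_so_far = 52

Maximum subarray: [15, 8, 7, 14, -7, 0, 15]
Maximum sum: 52

The maximum subarray is [15, 8, 7, 14, -7, 0, 15] with sum 52. This subarray runs from index 1 to index 7.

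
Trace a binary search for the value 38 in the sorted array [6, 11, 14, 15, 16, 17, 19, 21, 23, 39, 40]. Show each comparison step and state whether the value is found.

Binary search for 38 in [6, 11, 14, 15, 16, 17, 19, 21, 23, 39, 40]:

lo=0, hi=10, mid=5, arr[mid]=17 -> 17 < 38, search right half
lo=6, hi=10, mid=8, arr[mid]=23 -> 23 < 38, search right half
lo=9, hi=10, mid=9, arr[mid]=39 -> 39 > 38, search left half
lo=9 > hi=8, target 38 not found

Binary search determines that 38 is not in the array after 3 comparisons. The search space was exhausted without finding the target.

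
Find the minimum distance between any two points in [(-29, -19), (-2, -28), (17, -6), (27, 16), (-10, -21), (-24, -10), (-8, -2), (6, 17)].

Computing all pairwise distances among 8 points:

d((-29, -19), (-2, -28)) = 28.4605
d((-29, -19), (17, -6)) = 47.8017
d((-29, -19), (27, 16)) = 66.0379
d((-29, -19), (-10, -21)) = 19.105
d((-29, -19), (-24, -10)) = 10.2956 <-- minimum
d((-29, -19), (-8, -2)) = 27.0185
d((-29, -19), (6, 17)) = 50.2096
d((-2, -28), (17, -6)) = 29.0689
d((-2, -28), (27, 16)) = 52.6972
d((-2, -28), (-10, -21)) = 10.6301
d((-2, -28), (-24, -10)) = 28.4253
d((-2, -28), (-8, -2)) = 26.6833
d((-2, -28), (6, 17)) = 45.7056
d((17, -6), (27, 16)) = 24.1661
d((17, -6), (-10, -21)) = 30.8869
d((17, -6), (-24, -10)) = 41.1947
d((17, -6), (-8, -2)) = 25.318
d((17, -6), (6, 17)) = 25.4951
d((27, 16), (-10, -21)) = 52.3259
d((27, 16), (-24, -10)) = 57.2451
d((27, 16), (-8, -2)) = 39.3573
d((27, 16), (6, 17)) = 21.0238
d((-10, -21), (-24, -10)) = 17.8045
d((-10, -21), (-8, -2)) = 19.105
d((-10, -21), (6, 17)) = 41.2311
d((-24, -10), (-8, -2)) = 17.8885
d((-24, -10), (6, 17)) = 40.3609
d((-8, -2), (6, 17)) = 23.6008

Closest pair: (-29, -19) and (-24, -10) with distance 10.2956

The closest pair is (-29, -19) and (-24, -10) with Euclidean distance 10.2956. For 8 points, brute-force pairwise comparison is shown above. For large n, the divide-and-conquer algorithm (sort by x, recurse on halves, check the dividing strip) achieves O(n log n).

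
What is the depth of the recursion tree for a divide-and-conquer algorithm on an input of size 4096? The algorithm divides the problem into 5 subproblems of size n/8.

For divide and conquer with division factor 8:

Problem sizes at each level:
Level 0: 4096
Level 1: 512
Level 2: 64
Level 3: 8
Level 4: 1

The root is level 0 and the size-1 base case is level 4 (the tree spans levels 0 through 4, i.e. 5 levels counting the root), so the depth is the number of divisions: log_8(4096) = 4

The recursion tree depth is log_8(4096) = 4. At each level, the problem size is divided by 8, so it takes 4 divisions to reduce to a base case of size 1. The algorithm makes 5 recursive calls at each level.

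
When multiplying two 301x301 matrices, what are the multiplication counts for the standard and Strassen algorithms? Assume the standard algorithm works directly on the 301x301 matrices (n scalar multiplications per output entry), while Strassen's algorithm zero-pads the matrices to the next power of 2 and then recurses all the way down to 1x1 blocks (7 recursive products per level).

Matrix multiplication for 301x301 matrices:

Strassen's algorithm requires power-of-2 dimensions. Pad 301x301 to 512x512 (next power of 2).

Standard algorithm: 301^3 = 27270901 multiplications
Strassen's algorithm: 7^(log2(512)) = 7^9 = 40353607 multiplications
Difference: 27270901 - 40353607 = -13082706 (Strassen uses MORE here due to padding overhead — for small or just-over-power-of-2 n, padding can outweigh the per-level savings)

Standard: 27270901 multiplications (301^3). Strassen: 40353607 multiplications (7^9, after padding to 512x512). Strassen reduces 8 recursive multiplications to 7 at each level.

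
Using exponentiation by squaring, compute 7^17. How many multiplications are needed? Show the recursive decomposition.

Computing 7^17 by squaring (build up from 7^1; each line after the first costs one multiplication):

7^1 = 7
7^2 = (7^1)^2 = 7^2 = 49
7^4 = (7^2)^2 = 49^2 = 2401
7^8 = (7^4)^2 = 2401^2 = 5764801
7^16 = (7^8)^2 = 5764801^2 = 33232930569601
7^17 = 7 * 7^16 = 7 * 33232930569601 = 232630513987207

Result: 232630513987207
Multiplications needed: 5 (5 lines after 7^1)

7^17 = 232630513987207. Using exponentiation by squaring, this requires 5 multiplications. The key idea: if the exponent is even, square the half-power; if odd, multiply by the base once.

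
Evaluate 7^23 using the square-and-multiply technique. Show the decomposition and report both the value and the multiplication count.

Computing 7^23 by squaring (build up from 7^1; each line after the first costs one multiplication):

7^1 = 7
7^2 = (7^1)^2 = 7^2 = 49
7^4 = (7^2)^2 = 49^2 = 2401
7^5 = 7 * 7^4 = 7 * 2401 = 16807
7^10 = (7^5)^2 = 16807^2 = 282475249
7^11 = 7 * 7^10 = 7 * 282475249 = 1977326743
7^22 = (7^11)^2 = 1977326743^2 = 3909821048582988049
7^23 = 7 * 7^22 = 7 * 3909821048582988049 = 27368747340080916343

Result: 27368747340080916343
Multiplications needed: 7 (7 lines after 7^1)

7^23 = 27368747340080916343. Using exponentiation by squaring, this requires 7 multiplications. The key idea: if the exponent is even, square the half-power; if odd, multiply by the base once.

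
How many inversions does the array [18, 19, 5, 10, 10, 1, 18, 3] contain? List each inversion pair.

Finding inversions in [18, 19, 5, 10, 10, 1, 18, 3]:

(0, 2): arr[0]=18 > arr[2]=5
(0, 3): arr[0]=18 > arr[3]=10
(0, 4): arr[0]=18 > arr[4]=10
(0, 5): arr[0]=18 > arr[5]=1
(0, 7): arr[0]=18 > arr[7]=3
(1, 2): arr[1]=19 > arr[2]=5
(1, 3): arr[1]=19 > arr[3]=10
(1, 4): arr[1]=19 > arr[4]=10
(1, 5): arr[1]=19 > arr[5]=1
(1, 6): arr[1]=19 > arr[6]=18
(1, 7): arr[1]=19 > arr[7]=3
(2, 5): arr[2]=5 > arr[5]=1
(2, 7): arr[2]=5 > arr[7]=3
(3, 5): arr[3]=10 > arr[5]=1
(3, 7): arr[3]=10 > arr[7]=3
(4, 5): arr[4]=10 > arr[5]=1
(4, 7): arr[4]=10 > arr[7]=3
(6, 7): arr[6]=18 > arr[7]=3

Total inversions: 18

The array has 18 inversion(s): (0,2), (0,3), (0,4), (0,5), (0,7), (1,2), (1,3), (1,4), (1,5), (1,6), (1,7), (2,5), (2,7), (3,5), (3,7), (4,5), (4,7), (6,7). Each pair (i,j) satisfies i < j and arr[i] > arr[j].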